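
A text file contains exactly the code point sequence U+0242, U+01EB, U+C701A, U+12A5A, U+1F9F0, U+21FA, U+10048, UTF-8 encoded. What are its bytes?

U+0242: 2-byte form → C9 82.
U+01EB: 2-byte form → C7 AB.
U+C701A: 4-byte form → F3 87 80 9A.
U+12A5A: 4-byte form → F0 92 A9 9A.
U+1F9F0: 4-byte form → F0 9F A7 B0.
U+21FA: 3-byte form → E2 87 BA.
U+10048: 4-byte form → F0 90 81 88.
Concatenated (23 bytes): C9 82 C7 AB F3 87 80 9A F0 92 A9 9A F0 9F A7 B0 E2 87 BA F0 90 81 88.

C9 82 C7 AB F3 87 80 9A F0 92 A9 9A F0 9F A7 B0 E2 87 BA F0 90 81 88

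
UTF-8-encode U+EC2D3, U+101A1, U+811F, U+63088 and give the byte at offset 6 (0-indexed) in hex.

U+EC2D3 → 4-byte form F3 AC 8B 93 at offsets 0–3.
U+101A1 → 4-byte form F0 90 86 A1 at offsets 4–7.
Offset 6 falls in char 2's range; it's byte 3 of F0 90 86 A1 = 0x86.

0x86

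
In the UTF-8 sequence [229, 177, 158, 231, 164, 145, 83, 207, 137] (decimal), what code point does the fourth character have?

U+03C9

Offset 0: leading byte 0xE5 = 11100101 → 3-byte char #1 = E5 B1 9E.
Offset 3: leading byte 0xE7 = 11100111 → 3-byte char #2 = E7 A4 91.
Offset 6: leading byte 0x53 = 01010011 → 1-byte char #3 = 53.
Offset 7: leading byte 0xCF = 11001111 → 2-byte char #4 = CF 89.
Leading byte 0xCF = 11001111 matches 110xxxxx → 2-byte sequence.
Byte 1: 0xCF = 11001111, payload 01111 (5 bits).
Byte 2: 0x89 = 10001001 (10xxxxxx ✓), payload 001001.
Concatenate: 01111001001 = 0x3C9 (11 bits → U+03C9).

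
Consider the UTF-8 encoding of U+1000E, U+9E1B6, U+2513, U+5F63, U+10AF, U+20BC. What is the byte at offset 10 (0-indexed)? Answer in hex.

0x93

U+1000E → 4-byte form F0 90 80 8E at offsets 0–3.
U+9E1B6 → 4-byte form F2 9E 86 B6 at offsets 4–7.
U+2513 → 3-byte form E2 94 93 at offsets 8–10.
Offset 10 falls in char 3's range; it's byte 3 of E2 94 93 = 0x93.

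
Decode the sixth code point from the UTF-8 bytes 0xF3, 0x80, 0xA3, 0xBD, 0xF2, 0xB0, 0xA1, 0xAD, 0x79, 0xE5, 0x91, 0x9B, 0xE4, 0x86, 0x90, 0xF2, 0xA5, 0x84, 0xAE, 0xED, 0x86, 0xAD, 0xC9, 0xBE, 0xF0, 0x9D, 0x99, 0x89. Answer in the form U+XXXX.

Offset 0: leading byte 0xF3 = 11110011 → 4-byte char #1 = F3 80 A3 BD.
Offset 4: leading byte 0xF2 = 11110010 → 4-byte char #2 = F2 B0 A1 AD.
Offset 8: leading byte 0x79 = 01111001 → 1-byte char #3 = 79.
Offset 9: leading byte 0xE5 = 11100101 → 3-byte char #4 = E5 91 9B.
Offset 12: leading byte 0xE4 = 11100100 → 3-byte char #5 = E4 86 90.
Offset 15: leading byte 0xF2 = 11110010 → 4-byte char #6 = F2 A5 84 AE.
Leading byte 0xF2 = 11110010 matches 11110xxx → 4-byte sequence.
Byte 1: 0xF2 = 11110010, payload 010 (3 bits).
Byte 2: 0xA5 = 10100101 (10xxxxxx ✓), payload 100101.
Byte 3: 0x84 = 10000100 (10xxxxxx ✓), payload 000100.
Byte 4: 0xAE = 10101110 (10xxxxxx ✓), payload 101110.
Concatenate: 010100101000100101110 = 0xA512E (21 bits → U+A512E).

U+A512E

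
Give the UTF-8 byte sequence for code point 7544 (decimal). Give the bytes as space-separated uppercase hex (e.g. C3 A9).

E1 B5 B8

U+1D78 = 0x1D78 = 7544 decimal. In range U+0800–U+FFFF → 3-byte form: 1110xxxx 10xxxxxx 10xxxxxx.
Binary (16 bits): 0001110101111000.
Split 4+6+6: 0001 | 110101 | 111000.
Byte 1: 11100001 = 0xE1.
Byte 2: 10110101 = 0xB5.
Byte 3: 10111000 = 0xB8.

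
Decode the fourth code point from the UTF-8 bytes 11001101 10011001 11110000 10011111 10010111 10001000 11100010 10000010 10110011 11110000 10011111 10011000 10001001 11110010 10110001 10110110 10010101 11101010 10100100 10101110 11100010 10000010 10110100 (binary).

U+1F609

Offset 0: leading byte 0xCD = 11001101 → 2-byte char #1 = CD 99.
Offset 2: leading byte 0xF0 = 11110000 → 4-byte char #2 = F0 9F 97 88.
Offset 6: leading byte 0xE2 = 11100010 → 3-byte char #3 = E2 82 B3.
Offset 9: leading byte 0xF0 = 11110000 → 4-byte char #4 = F0 9F 98 89.
Leading byte 0xF0 = 11110000 matches 11110xxx → 4-byte sequence.
Byte 1: 0xF0 = 11110000, payload 000 (3 bits).
Byte 2: 0x9F = 10011111 (10xxxxxx ✓), payload 011111.
Byte 3: 0x98 = 10011000 (10xxxxxx ✓), payload 011000.
Byte 4: 0x89 = 10001001 (10xxxxxx ✓), payload 001001.
Concatenate: 000011111011000001001 = 0x1F609 (21 bits → U+1F609).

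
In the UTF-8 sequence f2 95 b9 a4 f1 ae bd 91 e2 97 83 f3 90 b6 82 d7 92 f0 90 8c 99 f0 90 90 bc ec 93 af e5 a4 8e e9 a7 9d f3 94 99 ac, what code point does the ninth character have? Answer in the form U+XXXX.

Offset 0: leading byte 0xF2 = 11110010 → 4-byte char #1 = F2 95 B9 A4.
Offset 4: leading byte 0xF1 = 11110001 → 4-byte char #2 = F1 AE BD 91.
Offset 8: leading byte 0xE2 = 11100010 → 3-byte char #3 = E2 97 83.
Offset 11: leading byte 0xF3 = 11110011 → 4-byte char #4 = F3 90 B6 82.
Offset 15: leading byte 0xD7 = 11010111 → 2-byte char #5 = D7 92.
Offset 17: leading byte 0xF0 = 11110000 → 4-byte char #6 = F0 90 8C 99.
Offset 21: leading byte 0xF0 = 11110000 → 4-byte char #7 = F0 90 90 BC.
Offset 25: leading byte 0xEC = 11101100 → 3-byte char #8 = EC 93 AF.
Offset 28: leading byte 0xE5 = 11100101 → 3-byte char #9 = E5 A4 8E.
Leading byte 0xE5 = 11100101 matches 1110xxxx → 3-byte sequence.
Byte 1: 0xE5 = 11100101, payload 0101 (4 bits).
Byte 2: 0xA4 = 10100100 (10xxxxxx ✓), payload 100100.
Byte 3: 0x8E = 10001110 (10xxxxxx ✓), payload 001110.
Concatenate: 0101100100001110 = 0x590E (16 bits → U+590E).

U+590E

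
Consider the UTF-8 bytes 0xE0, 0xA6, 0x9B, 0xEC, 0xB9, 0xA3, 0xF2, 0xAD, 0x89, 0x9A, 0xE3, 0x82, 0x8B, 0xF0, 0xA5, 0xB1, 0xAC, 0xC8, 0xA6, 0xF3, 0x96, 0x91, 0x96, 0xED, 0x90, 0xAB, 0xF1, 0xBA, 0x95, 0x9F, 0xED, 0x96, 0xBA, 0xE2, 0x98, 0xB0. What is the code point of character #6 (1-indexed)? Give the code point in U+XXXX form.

U+0226

Offset 0: leading byte 0xE0 = 11100000 → 3-byte char #1 = E0 A6 9B.
Offset 3: leading byte 0xEC = 11101100 → 3-byte char #2 = EC B9 A3.
Offset 6: leading byte 0xF2 = 11110010 → 4-byte char #3 = F2 AD 89 9A.
Offset 10: leading byte 0xE3 = 11100011 → 3-byte char #4 = E3 82 8B.
Offset 13: leading byte 0xF0 = 11110000 → 4-byte char #5 = F0 A5 B1 AC.
Offset 17: leading byte 0xC8 = 11001000 → 2-byte char #6 = C8 A6.
Leading byte 0xC8 = 11001000 matches 110xxxxx → 2-byte sequence.
Byte 1: 0xC8 = 11001000, payload 01000 (5 bits).
Byte 2: 0xA6 = 10100110 (10xxxxxx ✓), payload 100110.
Concatenate: 01000100110 = 0x226 (11 bits → U+0226).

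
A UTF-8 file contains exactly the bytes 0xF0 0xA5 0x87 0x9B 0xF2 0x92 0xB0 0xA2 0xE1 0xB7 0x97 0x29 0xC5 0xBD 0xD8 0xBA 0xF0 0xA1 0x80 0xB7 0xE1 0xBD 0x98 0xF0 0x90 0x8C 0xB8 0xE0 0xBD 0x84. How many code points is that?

Byte at offset 0: 0xF0 = 11110000 → 4-byte char (#1). Advance 4.
Byte at offset 4: 0xF2 = 11110010 → 4-byte char (#2). Advance 4.
Byte at offset 8: 0xE1 = 11100001 → 3-byte char (#3). Advance 3.
Byte at offset 11: 0x29 = 00101001 → 1-byte char (#4). Advance 1.
Byte at offset 12: 0xC5 = 11000101 → 2-byte char (#5). Advance 2.
Byte at offset 14: 0xD8 = 11011000 → 2-byte char (#6). Advance 2.
Byte at offset 16: 0xF0 = 11110000 → 4-byte char (#7). Advance 4.
Byte at offset 20: 0xE1 = 11100001 → 3-byte char (#8). Advance 3.
Byte at offset 23: 0xF0 = 11110000 → 4-byte char (#9). Advance 4.
Byte at offset 27: 0xE0 = 11100000 → 3-byte char (#10). Advance 3.
Reached end at offset 30 after 10 code points.

10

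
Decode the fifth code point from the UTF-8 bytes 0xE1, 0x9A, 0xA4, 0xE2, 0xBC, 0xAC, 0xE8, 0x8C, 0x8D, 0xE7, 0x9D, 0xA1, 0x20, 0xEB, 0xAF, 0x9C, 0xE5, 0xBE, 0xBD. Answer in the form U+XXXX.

Offset 0: leading byte 0xE1 = 11100001 → 3-byte char #1 = E1 9A A4.
Offset 3: leading byte 0xE2 = 11100010 → 3-byte char #2 = E2 BC AC.
Offset 6: leading byte 0xE8 = 11101000 → 3-byte char #3 = E8 8C 8D.
Offset 9: leading byte 0xE7 = 11100111 → 3-byte char #4 = E7 9D A1.
Offset 12: leading byte 0x20 = 00100000 → 1-byte char #5 = 20.
Leading byte 0x20 = 00100000 matches 0xxxxxxx → 1-byte sequence.
Byte 1: 0x20 = 00100000, payload 0100000 (7 bits).
Concatenate: 0100000 = 0x20 (7 bits → U+0020).

U+0020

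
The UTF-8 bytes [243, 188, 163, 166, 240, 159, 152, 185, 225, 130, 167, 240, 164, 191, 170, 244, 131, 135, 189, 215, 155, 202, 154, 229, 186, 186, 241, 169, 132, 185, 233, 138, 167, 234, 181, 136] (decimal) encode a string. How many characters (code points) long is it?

Byte at offset 0: 0xF3 = 11110011 → 4-byte char (#1). Advance 4.
Byte at offset 4: 0xF0 = 11110000 → 4-byte char (#2). Advance 4.
Byte at offset 8: 0xE1 = 11100001 → 3-byte char (#3). Advance 3.
Byte at offset 11: 0xF0 = 11110000 → 4-byte char (#4). Advance 4.
Byte at offset 15: 0xF4 = 11110100 → 4-byte char (#5). Advance 4.
Byte at offset 19: 0xD7 = 11010111 → 2-byte char (#6). Advance 2.
Byte at offset 21: 0xCA = 11001010 → 2-byte char (#7). Advance 2.
Byte at offset 23: 0xE5 = 11100101 → 3-byte char (#8). Advance 3.
Byte at offset 26: 0xF1 = 11110001 → 4-byte char (#9). Advance 4.
Byte at offset 30: 0xE9 = 11101001 → 3-byte char (#10). Advance 3.
Byte at offset 33: 0xEA = 11101010 → 3-byte char (#11). Advance 3.
Reached end at offset 36 after 11 code points.

11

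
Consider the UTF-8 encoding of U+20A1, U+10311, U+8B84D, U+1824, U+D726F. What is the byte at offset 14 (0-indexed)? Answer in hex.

U+20A1 → 3-byte form E2 82 A1 at offsets 0–2.
U+10311 → 4-byte form F0 90 8C 91 at offsets 3–6.
U+8B84D → 4-byte form F2 8B A1 8D at offsets 7–10.
U+1824 → 3-byte form E1 A0 A4 at offsets 11–13.
U+D726F → 4-byte form F3 97 89 AF at offsets 14–17.
Offset 14 falls in char 5's range; it's byte 1 of F3 97 89 AF = 0xF3.

0xF3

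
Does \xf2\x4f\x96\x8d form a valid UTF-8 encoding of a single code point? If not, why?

Leading byte 0xF2 = 11110010 → 4-byte form.
Byte 2 is 0x4F = 01001111, which is not 10xxxxxx — expected a continuation byte.

invalid (non-continuation byte where continuation expected)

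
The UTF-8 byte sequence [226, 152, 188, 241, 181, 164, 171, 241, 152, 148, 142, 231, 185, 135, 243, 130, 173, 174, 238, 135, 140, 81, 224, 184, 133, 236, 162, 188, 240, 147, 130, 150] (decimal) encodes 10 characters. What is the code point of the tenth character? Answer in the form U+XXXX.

U+13096

Offset 0: leading byte 0xE2 = 11100010 → 3-byte char #1 = E2 98 BC.
Offset 3: leading byte 0xF1 = 11110001 → 4-byte char #2 = F1 B5 A4 AB.
Offset 7: leading byte 0xF1 = 11110001 → 4-byte char #3 = F1 98 94 8E.
Offset 11: leading byte 0xE7 = 11100111 → 3-byte char #4 = E7 B9 87.
Offset 14: leading byte 0xF3 = 11110011 → 4-byte char #5 = F3 82 AD AE.
Offset 18: leading byte 0xEE = 11101110 → 3-byte char #6 = EE 87 8C.
Offset 21: leading byte 0x51 = 01010001 → 1-byte char #7 = 51.
Offset 22: leading byte 0xE0 = 11100000 → 3-byte char #8 = E0 B8 85.
Offset 25: leading byte 0xEC = 11101100 → 3-byte char #9 = EC A2 BC.
Offset 28: leading byte 0xF0 = 11110000 → 4-byte char #10 = F0 93 82 96.
Leading byte 0xF0 = 11110000 matches 11110xxx → 4-byte sequence.
Byte 1: 0xF0 = 11110000, payload 000 (3 bits).
Byte 2: 0x93 = 10010011 (10xxxxxx ✓), payload 010011.
Byte 3: 0x82 = 10000010 (10xxxxxx ✓), payload 000010.
Byte 4: 0x96 = 10010110 (10xxxxxx ✓), payload 010110.
Concatenate: 000010011000010010110 = 0x13096 (21 bits → U+13096).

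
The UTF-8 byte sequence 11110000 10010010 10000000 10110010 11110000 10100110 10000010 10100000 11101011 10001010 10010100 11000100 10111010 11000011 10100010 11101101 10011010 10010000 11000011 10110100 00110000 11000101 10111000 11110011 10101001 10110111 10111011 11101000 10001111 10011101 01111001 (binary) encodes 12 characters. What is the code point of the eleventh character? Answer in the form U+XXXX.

U+83DD

Offset 0: leading byte 0xF0 = 11110000 → 4-byte char #1 = F0 92 80 B2.
Offset 4: leading byte 0xF0 = 11110000 → 4-byte char #2 = F0 A6 82 A0.
Offset 8: leading byte 0xEB = 11101011 → 3-byte char #3 = EB 8A 94.
Offset 11: leading byte 0xC4 = 11000100 → 2-byte char #4 = C4 BA.
Offset 13: leading byte 0xC3 = 11000011 → 2-byte char #5 = C3 A2.
Offset 15: leading byte 0xED = 11101101 → 3-byte char #6 = ED 9A 90.
Offset 18: leading byte 0xC3 = 11000011 → 2-byte char #7 = C3 B4.
Offset 20: leading byte 0x30 = 00110000 → 1-byte char #8 = 30.
Offset 21: leading byte 0xC5 = 11000101 → 2-byte char #9 = C5 B8.
Offset 23: leading byte 0xF3 = 11110011 → 4-byte char #10 = F3 A9 B7 BB.
Offset 27: leading byte 0xE8 = 11101000 → 3-byte char #11 = E8 8F 9D.
Leading byte 0xE8 = 11101000 matches 1110xxxx → 3-byte sequence.
Byte 1: 0xE8 = 11101000, payload 1000 (4 bits).
Byte 2: 0x8F = 10001111 (10xxxxxx ✓), payload 001111.
Byte 3: 0x9D = 10011101 (10xxxxxx ✓), payload 011101.
Concatenate: 1000001111011101 = 0x83DD (16 bits → U+83DD).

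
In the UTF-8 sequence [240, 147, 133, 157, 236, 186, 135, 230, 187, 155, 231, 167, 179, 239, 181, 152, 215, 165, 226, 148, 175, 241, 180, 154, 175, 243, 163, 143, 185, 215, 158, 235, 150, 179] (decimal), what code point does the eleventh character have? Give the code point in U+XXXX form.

U+B5B3

Offset 0: leading byte 0xF0 = 11110000 → 4-byte char #1 = F0 93 85 9D.
Offset 4: leading byte 0xEC = 11101100 → 3-byte char #2 = EC BA 87.
Offset 7: leading byte 0xE6 = 11100110 → 3-byte char #3 = E6 BB 9B.
Offset 10: leading byte 0xE7 = 11100111 → 3-byte char #4 = E7 A7 B3.
Offset 13: leading byte 0xEF = 11101111 → 3-byte char #5 = EF B5 98.
Offset 16: leading byte 0xD7 = 11010111 → 2-byte char #6 = D7 A5.
Offset 18: leading byte 0xE2 = 11100010 → 3-byte char #7 = E2 94 AF.
Offset 21: leading byte 0xF1 = 11110001 → 4-byte char #8 = F1 B4 9A AF.
Offset 25: leading byte 0xF3 = 11110011 → 4-byte char #9 = F3 A3 8F B9.
Offset 29: leading byte 0xD7 = 11010111 → 2-byte char #10 = D7 9E.
Offset 31: leading byte 0xEB = 11101011 → 3-byte char #11 = EB 96 B3.
Leading byte 0xEB = 11101011 matches 1110xxxx → 3-byte sequence.
Byte 1: 0xEB = 11101011, payload 1011 (4 bits).
Byte 2: 0x96 = 10010110 (10xxxxxx ✓), payload 010110.
Byte 3: 0xB3 = 10110011 (10xxxxxx ✓), payload 110011.
Concatenate: 1011010110110011 = 0xB5B3 (16 bits → U+B5B3).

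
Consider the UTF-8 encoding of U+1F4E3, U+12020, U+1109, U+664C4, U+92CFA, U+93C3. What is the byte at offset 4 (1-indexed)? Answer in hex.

1-indexed offset 4 is 0-indexed offset 3.
U+1F4E3 → 4-byte form F0 9F 93 A3 at offsets 0–3.
Offset 3 falls in char 1's range; it's byte 4 of F0 9F 93 A3 = 0xA3.

0xA3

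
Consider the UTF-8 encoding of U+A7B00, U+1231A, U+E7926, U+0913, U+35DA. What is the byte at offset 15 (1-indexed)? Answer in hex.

0x93

1-indexed offset 15 is 0-indexed offset 14.
U+A7B00 → 4-byte form F2 A7 AC 80 at offsets 0–3.
U+1231A → 4-byte form F0 92 8C 9A at offsets 4–7.
U+E7926 → 4-byte form F3 A7 A4 A6 at offsets 8–11.
U+0913 → 3-byte form E0 A4 93 at offsets 12–14.
Offset 14 falls in char 4's range; it's byte 3 of E0 A4 93 = 0x93.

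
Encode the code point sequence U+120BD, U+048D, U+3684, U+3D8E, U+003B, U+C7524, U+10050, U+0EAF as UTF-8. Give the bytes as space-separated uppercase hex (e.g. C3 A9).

F0 92 82 BD D2 8D E3 9A 84 E3 B6 8E 3B F3 87 94 A4 F0 90 81 90 E0 BA AF

U+120BD: 4-byte form → F0 92 82 BD.
U+048D: 2-byte form → D2 8D.
U+3684: 3-byte form → E3 9A 84.
U+3D8E: 3-byte form → E3 B6 8E.
U+003B: 1-byte form → 3B.
U+C7524: 4-byte form → F3 87 94 A4.
U+10050: 4-byte form → F0 90 81 90.
U+0EAF: 3-byte form → E0 BA AF.
Concatenated (24 bytes): F0 92 82 BD D2 8D E3 9A 84 E3 B6 8E 3B F3 87 94 A4 F0 90 81 90 E0 BA AF.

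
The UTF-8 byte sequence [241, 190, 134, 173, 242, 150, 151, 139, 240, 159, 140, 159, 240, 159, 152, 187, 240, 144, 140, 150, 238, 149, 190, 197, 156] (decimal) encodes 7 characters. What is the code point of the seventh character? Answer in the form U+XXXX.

Offset 0: leading byte 0xF1 = 11110001 → 4-byte char #1 = F1 BE 86 AD.
Offset 4: leading byte 0xF2 = 11110010 → 4-byte char #2 = F2 96 97 8B.
Offset 8: leading byte 0xF0 = 11110000 → 4-byte char #3 = F0 9F 8C 9F.
Offset 12: leading byte 0xF0 = 11110000 → 4-byte char #4 = F0 9F 98 BB.
Offset 16: leading byte 0xF0 = 11110000 → 4-byte char #5 = F0 90 8C 96.
Offset 20: leading byte 0xEE = 11101110 → 3-byte char #6 = EE 95 BE.
Offset 23: leading byte 0xC5 = 11000101 → 2-byte char #7 = C5 9C.
Leading byte 0xC5 = 11000101 matches 110xxxxx → 2-byte sequence.
Byte 1: 0xC5 = 11000101, payload 00101 (5 bits).
Byte 2: 0x9C = 10011100 (10xxxxxx ✓), payload 011100.
Concatenate: 00101011100 = 0x15C (11 bits → U+015C).

U+015C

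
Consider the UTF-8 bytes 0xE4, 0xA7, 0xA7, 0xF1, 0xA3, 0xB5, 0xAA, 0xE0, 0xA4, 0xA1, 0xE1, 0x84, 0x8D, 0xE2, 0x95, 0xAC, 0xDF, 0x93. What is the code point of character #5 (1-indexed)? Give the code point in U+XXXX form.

U+256C

Offset 0: leading byte 0xE4 = 11100100 → 3-byte char #1 = E4 A7 A7.
Offset 3: leading byte 0xF1 = 11110001 → 4-byte char #2 = F1 A3 B5 AA.
Offset 7: leading byte 0xE0 = 11100000 → 3-byte char #3 = E0 A4 A1.
Offset 10: leading byte 0xE1 = 11100001 → 3-byte char #4 = E1 84 8D.
Offset 13: leading byte 0xE2 = 11100010 → 3-byte char #5 = E2 95 AC.
Leading byte 0xE2 = 11100010 matches 1110xxxx → 3-byte sequence.
Byte 1: 0xE2 = 11100010, payload 0010 (4 bits).
Byte 2: 0x95 = 10010101 (10xxxxxx ✓), payload 010101.
Byte 3: 0xAC = 10101100 (10xxxxxx ✓), payload 101100.
Concatenate: 0010010101101100 = 0x256C (16 bits → U+256C).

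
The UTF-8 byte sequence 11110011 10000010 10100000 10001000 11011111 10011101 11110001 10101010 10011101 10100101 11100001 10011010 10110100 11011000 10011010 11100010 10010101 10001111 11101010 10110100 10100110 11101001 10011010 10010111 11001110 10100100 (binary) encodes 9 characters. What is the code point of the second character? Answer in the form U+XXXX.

Offset 0: leading byte 0xF3 = 11110011 → 4-byte char #1 = F3 82 A0 88.
Offset 4: leading byte 0xDF = 11011111 → 2-byte char #2 = DF 9D.
Leading byte 0xDF = 11011111 matches 110xxxxx → 2-byte sequence.
Byte 1: 0xDF = 11011111, payload 11111 (5 bits).
Byte 2: 0x9D = 10011101 (10xxxxxx ✓), payload 011101.
Concatenate: 11111011101 = 0x7DD (11 bits → U+07DD).

U+07DD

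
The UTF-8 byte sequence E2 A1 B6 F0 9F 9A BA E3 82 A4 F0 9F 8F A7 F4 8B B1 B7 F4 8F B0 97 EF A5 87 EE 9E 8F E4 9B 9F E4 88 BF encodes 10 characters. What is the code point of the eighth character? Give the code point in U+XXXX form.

U+E78F

Offset 0: leading byte 0xE2 = 11100010 → 3-byte char #1 = E2 A1 B6.
Offset 3: leading byte 0xF0 = 11110000 → 4-byte char #2 = F0 9F 9A BA.
Offset 7: leading byte 0xE3 = 11100011 → 3-byte char #3 = E3 82 A4.
Offset 10: leading byte 0xF0 = 11110000 → 4-byte char #4 = F0 9F 8F A7.
Offset 14: leading byte 0xF4 = 11110100 → 4-byte char #5 = F4 8B B1 B7.
Offset 18: leading byte 0xF4 = 11110100 → 4-byte char #6 = F4 8F B0 97.
Offset 22: leading byte 0xEF = 11101111 → 3-byte char #7 = EF A5 87.
Offset 25: leading byte 0xEE = 11101110 → 3-byte char #8 = EE 9E 8F.
Leading byte 0xEE = 11101110 matches 1110xxxx → 3-byte sequence.
Byte 1: 0xEE = 11101110, payload 1110 (4 bits).
Byte 2: 0x9E = 10011110 (10xxxxxx ✓), payload 011110.
Byte 3: 0x8F = 10001111 (10xxxxxx ✓), payload 001111.
Concatenate: 1110011110001111 = 0xE78F (16 bits → U+E78F).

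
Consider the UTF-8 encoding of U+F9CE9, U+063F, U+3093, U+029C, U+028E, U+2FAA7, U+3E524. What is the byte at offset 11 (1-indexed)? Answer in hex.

0x9C

1-indexed offset 11 is 0-indexed offset 10.
U+F9CE9 → 4-byte form F3 B9 B3 A9 at offsets 0–3.
U+063F → 2-byte form D8 BF at offsets 4–5.
U+3093 → 3-byte form E3 82 93 at offsets 6–8.
U+029C → 2-byte form CA 9C at offsets 9–10.
Offset 10 falls in char 4's range; it's byte 2 of CA 9C = 0x9C.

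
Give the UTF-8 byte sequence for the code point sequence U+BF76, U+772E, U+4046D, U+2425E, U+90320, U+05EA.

U+BF76: 3-byte form → EB BD B6.
U+772E: 3-byte form → E7 9C AE.
U+4046D: 4-byte form → F1 80 91 AD.
U+2425E: 4-byte form → F0 A4 89 9E.
U+90320: 4-byte form → F2 90 8C A0.
U+05EA: 2-byte form → D7 AA.
Concatenated (20 bytes): EB BD B6 E7 9C AE F1 80 91 AD F0 A4 89 9E F2 90 8C A0 D7 AA.

EB BD B6 E7 9C AE F1 80 91 AD F0 A4 89 9E F2 90 8C A0 D7 AA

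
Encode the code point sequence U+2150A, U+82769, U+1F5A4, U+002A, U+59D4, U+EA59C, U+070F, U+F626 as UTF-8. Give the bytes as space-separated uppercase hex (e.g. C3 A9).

F0 A1 94 8A F2 82 9D A9 F0 9F 96 A4 2A E5 A7 94 F3 AA 96 9C DC 8F EF 98 A6

U+2150A: 4-byte form → F0 A1 94 8A.
U+82769: 4-byte form → F2 82 9D A9.
U+1F5A4: 4-byte form → F0 9F 96 A4.
U+002A: 1-byte form → 2A.
U+59D4: 3-byte form → E5 A7 94.
U+EA59C: 4-byte form → F3 AA 96 9C.
U+070F: 2-byte form → DC 8F.
U+F626: 3-byte form → EF 98 A6.
Concatenated (25 bytes): F0 A1 94 8A F2 82 9D A9 F0 9F 96 A4 2A E5 A7 94 F3 AA 96 9C DC 8F EF 98 A6.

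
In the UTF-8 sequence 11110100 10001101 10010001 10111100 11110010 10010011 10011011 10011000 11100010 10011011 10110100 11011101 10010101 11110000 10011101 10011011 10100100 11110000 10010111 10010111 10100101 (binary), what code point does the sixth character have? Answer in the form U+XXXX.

Offset 0: leading byte 0xF4 = 11110100 → 4-byte char #1 = F4 8D 91 BC.
Offset 4: leading byte 0xF2 = 11110010 → 4-byte char #2 = F2 93 9B 98.
Offset 8: leading byte 0xE2 = 11100010 → 3-byte char #3 = E2 9B B4.
Offset 11: leading byte 0xDD = 11011101 → 2-byte char #4 = DD 95.
Offset 13: leading byte 0xF0 = 11110000 → 4-byte char #5 = F0 9D 9B A4.
Offset 17: leading byte 0xF0 = 11110000 → 4-byte char #6 = F0 97 97 A5.
Leading byte 0xF0 = 11110000 matches 11110xxx → 4-byte sequence.
Byte 1: 0xF0 = 11110000, payload 000 (3 bits).
Byte 2: 0x97 = 10010111 (10xxxxxx ✓), payload 010111.
Byte 3: 0x97 = 10010111 (10xxxxxx ✓), payload 010111.
Byte 4: 0xA5 = 10100101 (10xxxxxx ✓), payload 100101.
Concatenate: 000010111010111100101 = 0x175E5 (21 bits → U+175E5).

U+175E5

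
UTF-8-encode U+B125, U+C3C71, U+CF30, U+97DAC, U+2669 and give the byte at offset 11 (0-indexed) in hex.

0x97

U+B125 → 3-byte form EB 84 A5 at offsets 0–2.
U+C3C71 → 4-byte form F3 83 B1 B1 at offsets 3–6.
U+CF30 → 3-byte form EC BC B0 at offsets 7–9.
U+97DAC → 4-byte form F2 97 B6 AC at offsets 10–13.
Offset 11 falls in char 4's range; it's byte 2 of F2 97 B6 AC = 0x97.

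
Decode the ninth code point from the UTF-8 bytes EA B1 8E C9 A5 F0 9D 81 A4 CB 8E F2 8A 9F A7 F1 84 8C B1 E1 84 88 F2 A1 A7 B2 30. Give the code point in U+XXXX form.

Offset 0: leading byte 0xEA = 11101010 → 3-byte char #1 = EA B1 8E.
Offset 3: leading byte 0xC9 = 11001001 → 2-byte char #2 = C9 A5.
Offset 5: leading byte 0xF0 = 11110000 → 4-byte char #3 = F0 9D 81 A4.
Offset 9: leading byte 0xCB = 11001011 → 2-byte char #4 = CB 8E.
Offset 11: leading byte 0xF2 = 11110010 → 4-byte char #5 = F2 8A 9F A7.
Offset 15: leading byte 0xF1 = 11110001 → 4-byte char #6 = F1 84 8C B1.
Offset 19: leading byte 0xE1 = 11100001 → 3-byte char #7 = E1 84 88.
Offset 22: leading byte 0xF2 = 11110010 → 4-byte char #8 = F2 A1 A7 B2.
Offset 26: leading byte 0x30 = 00110000 → 1-byte char #9 = 30.
Leading byte 0x30 = 00110000 matches 0xxxxxxx → 1-byte sequence.
Byte 1: 0x30 = 00110000, payload 0110000 (7 bits).
Concatenate: 0110000 = 0x30 (7 bits → U+0030).

U+0030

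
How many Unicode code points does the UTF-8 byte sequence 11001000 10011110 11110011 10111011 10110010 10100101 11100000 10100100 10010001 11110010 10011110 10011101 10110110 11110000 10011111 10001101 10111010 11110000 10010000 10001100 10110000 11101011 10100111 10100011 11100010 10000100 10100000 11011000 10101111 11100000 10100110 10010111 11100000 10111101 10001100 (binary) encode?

11

Byte at offset 0: 0xC8 = 11001000 → 2-byte char (#1). Advance 2.
Byte at offset 2: 0xF3 = 11110011 → 4-byte char (#2). Advance 4.
Byte at offset 6: 0xE0 = 11100000 → 3-byte char (#3). Advance 3.
Byte at offset 9: 0xF2 = 11110010 → 4-byte char (#4). Advance 4.
Byte at offset 13: 0xF0 = 11110000 → 4-byte char (#5). Advance 4.
Byte at offset 17: 0xF0 = 11110000 → 4-byte char (#6). Advance 4.
Byte at offset 21: 0xEB = 11101011 → 3-byte char (#7). Advance 3.
Byte at offset 24: 0xE2 = 11100010 → 3-byte char (#8). Advance 3.
Byte at offset 27: 0xD8 = 11011000 → 2-byte char (#9). Advance 2.
Byte at offset 29: 0xE0 = 11100000 → 3-byte char (#10). Advance 3.
Byte at offset 32: 0xE0 = 11100000 → 3-byte char (#11). Advance 3.
Reached end at offset 35 after 11 code points.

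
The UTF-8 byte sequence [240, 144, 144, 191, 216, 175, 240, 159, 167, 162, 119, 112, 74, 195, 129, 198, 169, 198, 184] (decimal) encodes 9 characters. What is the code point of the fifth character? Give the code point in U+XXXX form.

U+0070

Offset 0: leading byte 0xF0 = 11110000 → 4-byte char #1 = F0 90 90 BF.
Offset 4: leading byte 0xD8 = 11011000 → 2-byte char #2 = D8 AF.
Offset 6: leading byte 0xF0 = 11110000 → 4-byte char #3 = F0 9F A7 A2.
Offset 10: leading byte 0x77 = 01110111 → 1-byte char #4 = 77.
Offset 11: leading byte 0x70 = 01110000 → 1-byte char #5 = 70.
Leading byte 0x70 = 01110000 matches 0xxxxxxx → 1-byte sequence.
Byte 1: 0x70 = 01110000, payload 1110000 (7 bits).
Concatenate: 1110000 = 0x70 (7 bits → U+0070).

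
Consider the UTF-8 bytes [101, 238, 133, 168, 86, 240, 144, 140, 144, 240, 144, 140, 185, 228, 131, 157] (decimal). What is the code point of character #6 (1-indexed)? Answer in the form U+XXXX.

U+40DD

Offset 0: leading byte 0x65 = 01100101 → 1-byte char #1 = 65.
Offset 1: leading byte 0xEE = 11101110 → 3-byte char #2 = EE 85 A8.
Offset 4: leading byte 0x56 = 01010110 → 1-byte char #3 = 56.
Offset 5: leading byte 0xF0 = 11110000 → 4-byte char #4 = F0 90 8C 90.
Offset 9: leading byte 0xF0 = 11110000 → 4-byte char #5 = F0 90 8C B9.
Offset 13: leading byte 0xE4 = 11100100 → 3-byte char #6 = E4 83 9D.
Leading byte 0xE4 = 11100100 matches 1110xxxx → 3-byte sequence.
Byte 1: 0xE4 = 11100100, payload 0100 (4 bits).
Byte 2: 0x83 = 10000011 (10xxxxxx ✓), payload 000011.
Byte 3: 0x9D = 10011101 (10xxxxxx ✓), payload 011101.
Concatenate: 0100000011011101 = 0x40DD (16 bits → U+40DD).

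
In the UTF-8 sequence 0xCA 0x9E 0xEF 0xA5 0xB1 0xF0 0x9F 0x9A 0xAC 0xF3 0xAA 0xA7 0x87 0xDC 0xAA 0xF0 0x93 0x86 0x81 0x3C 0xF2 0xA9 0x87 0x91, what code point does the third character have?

Offset 0: leading byte 0xCA = 11001010 → 2-byte char #1 = CA 9E.
Offset 2: leading byte 0xEF = 11101111 → 3-byte char #2 = EF A5 B1.
Offset 5: leading byte 0xF0 = 11110000 → 4-byte char #3 = F0 9F 9A AC.
Leading byte 0xF0 = 11110000 matches 11110xxx → 4-byte sequence.
Byte 1: 0xF0 = 11110000, payload 000 (3 bits).
Byte 2: 0x9F = 10011111 (10xxxxxx ✓), payload 011111.
Byte 3: 0x9A = 10011010 (10xxxxxx ✓), payload 011010.
Byte 4: 0xAC = 10101100 (10xxxxxx ✓), payload 101100.
Concatenate: 000011111011010101100 = 0x1F6AC (21 bits → U+1F6AC).

U+1F6AC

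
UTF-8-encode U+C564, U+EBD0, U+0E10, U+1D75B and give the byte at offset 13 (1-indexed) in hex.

1-indexed offset 13 is 0-indexed offset 12.
U+C564 → 3-byte form EC 95 A4 at offsets 0–2.
U+EBD0 → 3-byte form EE AF 90 at offsets 3–5.
U+0E10 → 3-byte form E0 B8 90 at offsets 6–8.
U+1D75B → 4-byte form F0 9D 9D 9B at offsets 9–12.
Offset 12 falls in char 4's range; it's byte 4 of F0 9D 9D 9B = 0x9B.

0x9B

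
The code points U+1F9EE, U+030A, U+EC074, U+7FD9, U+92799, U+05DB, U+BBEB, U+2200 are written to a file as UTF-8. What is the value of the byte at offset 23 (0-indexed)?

U+1F9EE → 4-byte form F0 9F A7 AE at offsets 0–3.
U+030A → 2-byte form CC 8A at offsets 4–5.
U+EC074 → 4-byte form F3 AC 81 B4 at offsets 6–9.
U+7FD9 → 3-byte form E7 BF 99 at offsets 10–12.
U+92799 → 4-byte form F2 92 9E 99 at offsets 13–16.
U+05DB → 2-byte form D7 9B at offsets 17–18.
U+BBEB → 3-byte form EB AF AB at offsets 19–21.
U+2200 → 3-byte form E2 88 80 at offsets 22–24.
Offset 23 falls in char 8's range; it's byte 2 of E2 88 80 = 0x88.

0x88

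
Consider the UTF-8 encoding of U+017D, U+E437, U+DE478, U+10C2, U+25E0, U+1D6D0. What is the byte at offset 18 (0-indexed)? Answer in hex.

U+017D → 2-byte form C5 BD at offsets 0–1.
U+E437 → 3-byte form EE 90 B7 at offsets 2–4.
U+DE478 → 4-byte form F3 9E 91 B8 at offsets 5–8.
U+10C2 → 3-byte form E1 83 82 at offsets 9–11.
U+25E0 → 3-byte form E2 97 A0 at offsets 12–14.
U+1D6D0 → 4-byte form F0 9D 9B 90 at offsets 15–18.
Offset 18 falls in char 6's range; it's byte 4 of F0 9D 9B 90 = 0x90.

0x90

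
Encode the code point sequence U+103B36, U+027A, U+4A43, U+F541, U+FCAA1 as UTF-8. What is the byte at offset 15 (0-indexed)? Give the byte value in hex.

0xA1

U+103B36 → 4-byte form F4 83 AC B6 at offsets 0–3.
U+027A → 2-byte form C9 BA at offsets 4–5.
U+4A43 → 3-byte form E4 A9 83 at offsets 6–8.
U+F541 → 3-byte form EF 95 81 at offsets 9–11.
U+FCAA1 → 4-byte form F3 BC AA A1 at offsets 12–15.
Offset 15 falls in char 5's range; it's byte 4 of F3 BC AA A1 = 0xA1.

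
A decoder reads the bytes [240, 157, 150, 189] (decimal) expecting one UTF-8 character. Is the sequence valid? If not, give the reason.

valid

Leading byte 0xF0 = 11110000 → 4-byte form.
Continuation bytes 0x9D=10011101, 0x96=10010110, 0xBD=10111101 all match 10xxxxxx.
Decoded value 0x1D5BD is ≥ 0x10000 (shortest form) and not a surrogate.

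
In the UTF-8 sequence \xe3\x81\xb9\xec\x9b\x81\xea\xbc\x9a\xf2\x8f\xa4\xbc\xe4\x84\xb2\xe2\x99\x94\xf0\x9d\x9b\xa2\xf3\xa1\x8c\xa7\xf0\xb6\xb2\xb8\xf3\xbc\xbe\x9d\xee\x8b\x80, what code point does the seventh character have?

Offset 0: leading byte 0xE3 = 11100011 → 3-byte char #1 = E3 81 B9.
Offset 3: leading byte 0xEC = 11101100 → 3-byte char #2 = EC 9B 81.
Offset 6: leading byte 0xEA = 11101010 → 3-byte char #3 = EA BC 9A.
Offset 9: leading byte 0xF2 = 11110010 → 4-byte char #4 = F2 8F A4 BC.
Offset 13: leading byte 0xE4 = 11100100 → 3-byte char #5 = E4 84 B2.
Offset 16: leading byte 0xE2 = 11100010 → 3-byte char #6 = E2 99 94.
Offset 19: leading byte 0xF0 = 11110000 → 4-byte char #7 = F0 9D 9B A2.
Leading byte 0xF0 = 11110000 matches 11110xxx → 4-byte sequence.
Byte 1: 0xF0 = 11110000, payload 000 (3 bits).
Byte 2: 0x9D = 10011101 (10xxxxxx ✓), payload 011101.
Byte 3: 0x9B = 10011011 (10xxxxxx ✓), payload 011011.
Byte 4: 0xA2 = 10100010 (10xxxxxx ✓), payload 100010.
Concatenate: 000011101011011100010 = 0x1D6E2 (21 bits → U+1D6E2).

U+1D6E2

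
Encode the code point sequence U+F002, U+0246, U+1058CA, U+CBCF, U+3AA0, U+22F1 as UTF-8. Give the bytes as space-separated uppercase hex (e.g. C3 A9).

EF 80 82 C9 86 F4 85 A3 8A EC AF 8F E3 AA A0 E2 8B B1

U+F002: 3-byte form → EF 80 82.
U+0246: 2-byte form → C9 86.
U+1058CA: 4-byte form → F4 85 A3 8A.
U+CBCF: 3-byte form → EC AF 8F.
U+3AA0: 3-byte form → E3 AA A0.
U+22F1: 3-byte form → E2 8B B1.
Concatenated (18 bytes): EF 80 82 C9 86 F4 85 A3 8A EC AF 8F E3 AA A0 E2 8B B1.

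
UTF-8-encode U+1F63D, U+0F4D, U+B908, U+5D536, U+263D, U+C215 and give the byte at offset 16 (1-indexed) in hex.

0x98

1-indexed offset 16 is 0-indexed offset 15.
U+1F63D → 4-byte form F0 9F 98 BD at offsets 0–3.
U+0F4D → 3-byte form E0 BD 8D at offsets 4–6.
U+B908 → 3-byte form EB A4 88 at offsets 7–9.
U+5D536 → 4-byte form F1 9D 94 B6 at offsets 10–13.
U+263D → 3-byte form E2 98 BD at offsets 14–16.
Offset 15 falls in char 5's range; it's byte 2 of E2 98 BD = 0x98.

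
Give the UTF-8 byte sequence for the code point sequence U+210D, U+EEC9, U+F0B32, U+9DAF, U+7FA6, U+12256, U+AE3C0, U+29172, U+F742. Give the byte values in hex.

E2 84 8D EE BB 89 F3 B0 AC B2 E9 B6 AF E7 BE A6 F0 92 89 96 F2 AE 8F 80 F0 A9 85 B2 EF 9D 82

U+210D: 3-byte form → E2 84 8D.
U+EEC9: 3-byte form → EE BB 89.
U+F0B32: 4-byte form → F3 B0 AC B2.
U+9DAF: 3-byte form → E9 B6 AF.
U+7FA6: 3-byte form → E7 BE A6.
U+12256: 4-byte form → F0 92 89 96.
U+AE3C0: 4-byte form → F2 AE 8F 80.
U+29172: 4-byte form → F0 A9 85 B2.
U+F742: 3-byte form → EF 9D 82.
Concatenated (31 bytes): E2 84 8D EE BB 89 F3 B0 AC B2 E9 B6 AF E7 BE A6 F0 92 89 96 F2 AE 8F 80 F0 A9 85 B2 EF 9D 82.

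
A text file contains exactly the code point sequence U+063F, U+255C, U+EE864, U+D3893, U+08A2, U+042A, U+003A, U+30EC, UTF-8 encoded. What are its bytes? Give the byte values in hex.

D8 BF E2 95 9C F3 AE A1 A4 F3 93 A2 93 E0 A2 A2 D0 AA 3A E3 83 AC

U+063F: 2-byte form → D8 BF.
U+255C: 3-byte form → E2 95 9C.
U+EE864: 4-byte form → F3 AE A1 A4.
U+D3893: 4-byte form → F3 93 A2 93.
U+08A2: 3-byte form → E0 A2 A2.
U+042A: 2-byte form → D0 AA.
U+003A: 1-byte form → 3A.
U+30EC: 3-byte form → E3 83 AC.
Concatenated (22 bytes): D8 BF E2 95 9C F3 AE A1 A4 F3 93 A2 93 E0 A2 A2 D0 AA 3A E3 83 AC.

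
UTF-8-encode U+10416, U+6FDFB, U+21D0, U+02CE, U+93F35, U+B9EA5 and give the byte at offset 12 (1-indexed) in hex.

0xCB

1-indexed offset 12 is 0-indexed offset 11.
U+10416 → 4-byte form F0 90 90 96 at offsets 0–3.
U+6FDFB → 4-byte form F1 AF B7 BB at offsets 4–7.
U+21D0 → 3-byte form E2 87 90 at offsets 8–10.
U+02CE → 2-byte form CB 8E at offsets 11–12.
Offset 11 falls in char 4's range; it's byte 1 of CB 8E = 0xCB.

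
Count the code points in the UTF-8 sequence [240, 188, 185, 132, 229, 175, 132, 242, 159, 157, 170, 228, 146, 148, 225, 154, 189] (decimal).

Byte at offset 0: 0xF0 = 11110000 → 4-byte char (#1). Advance 4.
Byte at offset 4: 0xE5 = 11100101 → 3-byte char (#2). Advance 3.
Byte at offset 7: 0xF2 = 11110010 → 4-byte char (#3). Advance 4.
Byte at offset 11: 0xE4 = 11100100 → 3-byte char (#4). Advance 3.
Byte at offset 14: 0xE1 = 11100001 → 3-byte char (#5). Advance 3.
Reached end at offset 17 after 5 code points.

5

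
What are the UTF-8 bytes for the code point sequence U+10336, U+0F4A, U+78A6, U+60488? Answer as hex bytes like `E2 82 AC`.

F0 90 8C B6 E0 BD 8A E7 A2 A6 F1 A0 92 88

U+10336: 4-byte form → F0 90 8C B6.
U+0F4A: 3-byte form → E0 BD 8A.
U+78A6: 3-byte form → E7 A2 A6.
U+60488: 4-byte form → F1 A0 92 88.
Concatenated (14 bytes): F0 90 8C B6 E0 BD 8A E7 A2 A6 F1 A0 92 88.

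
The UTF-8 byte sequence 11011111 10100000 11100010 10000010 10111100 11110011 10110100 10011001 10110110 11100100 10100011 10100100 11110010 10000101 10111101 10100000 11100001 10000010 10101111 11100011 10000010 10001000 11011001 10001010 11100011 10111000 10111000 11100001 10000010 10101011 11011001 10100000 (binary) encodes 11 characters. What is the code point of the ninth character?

Offset 0: leading byte 0xDF = 11011111 → 2-byte char #1 = DF A0.
Offset 2: leading byte 0xE2 = 11100010 → 3-byte char #2 = E2 82 BC.
Offset 5: leading byte 0xF3 = 11110011 → 4-byte char #3 = F3 B4 99 B6.
Offset 9: leading byte 0xE4 = 11100100 → 3-byte char #4 = E4 A3 A4.
Offset 12: leading byte 0xF2 = 11110010 → 4-byte char #5 = F2 85 BD A0.
Offset 16: leading byte 0xE1 = 11100001 → 3-byte char #6 = E1 82 AF.
Offset 19: leading byte 0xE3 = 11100011 → 3-byte char #7 = E3 82 88.
Offset 22: leading byte 0xD9 = 11011001 → 2-byte char #8 = D9 8A.
Offset 24: leading byte 0xE3 = 11100011 → 3-byte char #9 = E3 B8 B8.
Leading byte 0xE3 = 11100011 matches 1110xxxx → 3-byte sequence.
Byte 1: 0xE3 = 11100011, payload 0011 (4 bits).
Byte 2: 0xB8 = 10111000 (10xxxxxx ✓), payload 111000.
Byte 3: 0xB8 = 10111000 (10xxxxxx ✓), payload 111000.
Concatenate: 0011111000111000 = 0x3E38 (16 bits → U+3E38).

U+3E38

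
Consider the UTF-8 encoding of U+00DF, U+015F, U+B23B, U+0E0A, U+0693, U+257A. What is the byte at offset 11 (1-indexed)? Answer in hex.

0xDA

1-indexed offset 11 is 0-indexed offset 10.
U+00DF → 2-byte form C3 9F at offsets 0–1.
U+015F → 2-byte form C5 9F at offsets 2–3.
U+B23B → 3-byte form EB 88 BB at offsets 4–6.
U+0E0A → 3-byte form E0 B8 8A at offsets 7–9.
U+0693 → 2-byte form DA 93 at offsets 10–11.
Offset 10 falls in char 5's range; it's byte 1 of DA 93 = 0xDA.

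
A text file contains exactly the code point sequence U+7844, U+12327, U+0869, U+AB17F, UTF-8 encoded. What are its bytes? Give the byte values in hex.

U+7844: 3-byte form → E7 A1 84.
U+12327: 4-byte form → F0 92 8C A7.
U+0869: 3-byte form → E0 A1 A9.
U+AB17F: 4-byte form → F2 AB 85 BF.
Concatenated (14 bytes): E7 A1 84 F0 92 8C A7 E0 A1 A9 F2 AB 85 BF.

E7 A1 84 F0 92 8C A7 E0 A1 A9 F2 AB 85 BF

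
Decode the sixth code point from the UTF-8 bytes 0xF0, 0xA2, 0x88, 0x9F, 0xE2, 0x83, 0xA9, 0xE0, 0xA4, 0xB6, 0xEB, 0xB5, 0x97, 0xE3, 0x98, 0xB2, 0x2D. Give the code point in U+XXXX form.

Offset 0: leading byte 0xF0 = 11110000 → 4-byte char #1 = F0 A2 88 9F.
Offset 4: leading byte 0xE2 = 11100010 → 3-byte char #2 = E2 83 A9.
Offset 7: leading byte 0xE0 = 11100000 → 3-byte char #3 = E0 A4 B6.
Offset 10: leading byte 0xEB = 11101011 → 3-byte char #4 = EB B5 97.
Offset 13: leading byte 0xE3 = 11100011 → 3-byte char #5 = E3 98 B2.
Offset 16: leading byte 0x2D = 00101101 → 1-byte char #6 = 2D.
Leading byte 0x2D = 00101101 matches 0xxxxxxx → 1-byte sequence.
Byte 1: 0x2D = 00101101, payload 0101101 (7 bits).
Concatenate: 0101101 = 0x2D (7 bits → U+002D).

U+002D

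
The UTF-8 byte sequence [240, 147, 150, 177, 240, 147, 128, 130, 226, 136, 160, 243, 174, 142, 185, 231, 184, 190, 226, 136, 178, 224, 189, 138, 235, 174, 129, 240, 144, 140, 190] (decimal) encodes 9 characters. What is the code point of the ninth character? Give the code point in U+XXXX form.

U+1033E

Offset 0: leading byte 0xF0 = 11110000 → 4-byte char #1 = F0 93 96 B1.
Offset 4: leading byte 0xF0 = 11110000 → 4-byte char #2 = F0 93 80 82.
Offset 8: leading byte 0xE2 = 11100010 → 3-byte char #3 = E2 88 A0.
Offset 11: leading byte 0xF3 = 11110011 → 4-byte char #4 = F3 AE 8E B9.
Offset 15: leading byte 0xE7 = 11100111 → 3-byte char #5 = E7 B8 BE.
Offset 18: leading byte 0xE2 = 11100010 → 3-byte char #6 = E2 88 B2.
Offset 21: leading byte 0xE0 = 11100000 → 3-byte char #7 = E0 BD 8A.
Offset 24: leading byte 0xEB = 11101011 → 3-byte char #8 = EB AE 81.
Offset 27: leading byte 0xF0 = 11110000 → 4-byte char #9 = F0 90 8C BE.
Leading byte 0xF0 = 11110000 matches 11110xxx → 4-byte sequence.
Byte 1: 0xF0 = 11110000, payload 000 (3 bits).
Byte 2: 0x90 = 10010000 (10xxxxxx ✓), payload 010000.
Byte 3: 0x8C = 10001100 (10xxxxxx ✓), payload 001100.
Byte 4: 0xBE = 10111110 (10xxxxxx ✓), payload 111110.
Concatenate: 000010000001100111110 = 0x1033E (21 bits → U+1033E).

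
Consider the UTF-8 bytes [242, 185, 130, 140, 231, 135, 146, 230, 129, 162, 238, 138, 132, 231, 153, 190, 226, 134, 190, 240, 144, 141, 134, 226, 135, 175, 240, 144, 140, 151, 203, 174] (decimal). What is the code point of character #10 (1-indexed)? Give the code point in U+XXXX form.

U+02EE

Offset 0: leading byte 0xF2 = 11110010 → 4-byte char #1 = F2 B9 82 8C.
Offset 4: leading byte 0xE7 = 11100111 → 3-byte char #2 = E7 87 92.
Offset 7: leading byte 0xE6 = 11100110 → 3-byte char #3 = E6 81 A2.
Offset 10: leading byte 0xEE = 11101110 → 3-byte char #4 = EE 8A 84.
Offset 13: leading byte 0xE7 = 11100111 → 3-byte char #5 = E7 99 BE.
Offset 16: leading byte 0xE2 = 11100010 → 3-byte char #6 = E2 86 BE.
Offset 19: leading byte 0xF0 = 11110000 → 4-byte char #7 = F0 90 8D 86.
Offset 23: leading byte 0xE2 = 11100010 → 3-byte char #8 = E2 87 AF.
Offset 26: leading byte 0xF0 = 11110000 → 4-byte char #9 = F0 90 8C 97.
Offset 30: leading byte 0xCB = 11001011 → 2-byte char #10 = CB AE.
Leading byte 0xCB = 11001011 matches 110xxxxx → 2-byte sequence.
Byte 1: 0xCB = 11001011, payload 01011 (5 bits).
Byte 2: 0xAE = 10101110 (10xxxxxx ✓), payload 101110.
Concatenate: 01011101110 = 0x2EE (11 bits → U+02EE).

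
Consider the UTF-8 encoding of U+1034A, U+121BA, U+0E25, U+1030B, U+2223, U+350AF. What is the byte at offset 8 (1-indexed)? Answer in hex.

1-indexed offset 8 is 0-indexed offset 7.
U+1034A → 4-byte form F0 90 8D 8A at offsets 0–3.
U+121BA → 4-byte form F0 92 86 BA at offsets 4–7.
Offset 7 falls in char 2's range; it's byte 4 of F0 92 86 BA = 0xBA.

0xBA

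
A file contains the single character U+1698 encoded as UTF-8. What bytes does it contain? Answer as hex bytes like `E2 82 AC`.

U+1698 = 0x1698 = 5784 decimal. In range U+0800–U+FFFF → 3-byte form: 1110xxxx 10xxxxxx 10xxxxxx.
Binary (16 bits): 0001011010011000.
Split 4+6+6: 0001 | 011010 | 011000.
Byte 1: 11100001 = 0xE1.
Byte 2: 10011010 = 0x9A.
Byte 3: 10011000 = 0x98.

E1 9A 98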